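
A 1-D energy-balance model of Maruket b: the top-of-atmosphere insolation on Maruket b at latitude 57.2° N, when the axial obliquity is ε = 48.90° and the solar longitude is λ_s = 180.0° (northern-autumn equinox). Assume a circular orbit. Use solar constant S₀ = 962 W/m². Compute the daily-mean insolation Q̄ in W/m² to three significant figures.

Solar declination: sin δ = sin ε · sin λ_s = sin 48.90° × sin 180.0° = 0.00000, so δ = +0.000°.
cos H₀ = −tan(+57.2°) tan(+0.000°) = -0.0000, H₀ = 1.5708 rad.
Bracket: H₀ sin φ sin δ + cos φ cos δ sin H₀ = 1.5708×0.84057×0.00000 + 0.54171×1.00000×1.00000 = 0.000000 + 0.541710 = 0.541710.
Q̄ = (S₀/π) × [bracket] = (962/π) × 0.541710 = 165.9 W/m².

Q̄ ≈ 166 W/m²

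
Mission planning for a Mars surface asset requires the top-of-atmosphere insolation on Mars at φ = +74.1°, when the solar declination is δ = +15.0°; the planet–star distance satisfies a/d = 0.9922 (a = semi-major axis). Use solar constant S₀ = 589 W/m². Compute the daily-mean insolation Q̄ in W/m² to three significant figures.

cos H₀ = −tan(+74.1°) tan(+15.000°) = -0.9406, H₀ = 2.7953 rad.
Bracket: H₀ sin φ sin δ + cos φ cos δ sin H₀ = 2.7953×0.96174×0.25882 + 0.27396×0.96593×0.33940 = 0.695799 + 0.089814 = 0.785613.
Inverse-square distance factor (a/d)² = 0.9922² = 0.984461.
Q̄ = (S₀/π) × 0.984461 × [bracket] = (589/π) × 0.984461 × 0.785613 = 145.0 W/m².

Q̄ ≈ 145 W/m²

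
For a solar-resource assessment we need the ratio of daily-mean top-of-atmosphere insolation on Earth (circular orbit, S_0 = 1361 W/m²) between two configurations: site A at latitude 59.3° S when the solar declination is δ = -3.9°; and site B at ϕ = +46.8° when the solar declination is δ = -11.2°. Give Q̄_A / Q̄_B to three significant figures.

Q̄_A / Q̄_B ≈ 1.30

— Configuration A (ϕ=-59.3°):
cos h₀ = −tan(-59.3°) tan(-3.900°) = -0.1148, h₀ = 1.6859 rad.
Bracket: h₀ sin ϕ sin δ + cos ϕ cos δ sin h₀ = 1.6859×-0.85985×-0.06802 + 0.51054×0.99768×0.99339 = 0.098603 + 0.505989 = 0.604592.
Q̄ = (S_0/π) × [bracket] = (1361/π) × 0.604592 = 261.92 W/m².
— Configuration B (ϕ=+46.8°):
cos h₀ = −tan(+46.8°) tan(-11.200°) = 0.2109, h₀ = 1.3583 rad.
Bracket: h₀ sin ϕ sin δ + cos ϕ cos δ sin h₀ = 1.3583×0.72897×-0.19423 + 0.68455×0.98096×0.97752 = -0.192319 + 0.656420 = 0.464101.
Q̄ = (S_0/π) × [bracket] = (1361/π) × 0.464101 = 201.06 W/m².
Ratio Q̄_A / Q̄_B = 261.92 / 201.06 = 1.303.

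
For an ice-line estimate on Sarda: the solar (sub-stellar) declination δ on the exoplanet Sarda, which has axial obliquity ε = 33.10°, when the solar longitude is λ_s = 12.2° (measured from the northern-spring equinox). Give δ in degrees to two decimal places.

sin δ = sin ε · sin λ_s = sin 33.10° × sin 12.2° = 0.115405.
δ = arcsin(0.115405) = +6.63°.

δ = +6.63°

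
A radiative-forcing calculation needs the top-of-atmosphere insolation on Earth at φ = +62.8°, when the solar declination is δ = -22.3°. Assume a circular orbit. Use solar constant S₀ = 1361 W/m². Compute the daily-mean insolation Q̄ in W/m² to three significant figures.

cos H₀ = −tan(+62.8°) tan(-22.300°) = 0.7980, H₀ = 0.6468 rad.
Bracket: H₀ sin φ sin δ + cos φ cos δ sin H₀ = 0.6468×0.88942×-0.37946 + 0.45710×0.92521×0.60262 = -0.218295 + 0.254856 = 0.036561.
Q̄ = (S₀/π) × [bracket] = (1361/π) × 0.036561 = 15.84 W/m².

Q̄ ≈ 15.8 W/m²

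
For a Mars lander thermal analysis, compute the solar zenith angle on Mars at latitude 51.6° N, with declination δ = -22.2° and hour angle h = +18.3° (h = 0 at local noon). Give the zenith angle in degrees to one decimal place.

cos θ_z = sin φ sin δ + cos φ cos δ cos h = -0.296111 + 0.546017 = 0.249906.
θ_z = arccos(0.249906) = 75.5°.

θ_z = 75.5°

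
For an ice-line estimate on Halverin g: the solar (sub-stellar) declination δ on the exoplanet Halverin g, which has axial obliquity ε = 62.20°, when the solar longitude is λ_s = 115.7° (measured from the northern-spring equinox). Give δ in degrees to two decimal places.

δ = +52.85°

sin δ = sin ε · sin λ_s = sin 62.20° × sin 115.7° = 0.797076.
δ = arcsin(0.797076) = +52.85°.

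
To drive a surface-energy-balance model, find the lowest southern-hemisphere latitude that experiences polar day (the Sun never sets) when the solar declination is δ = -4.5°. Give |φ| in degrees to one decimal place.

|φ| = 85.5°

Polar day requires cos H₀ = −tan φ tan δ ≤ −1, i.e. tan φ tan δ ≥ 1.
The boundary is |tan φ| · |tan δ| = 1, so |φ| = 90° − |δ| = 90° − 4.5° = 85.5° in the southern hemisphere.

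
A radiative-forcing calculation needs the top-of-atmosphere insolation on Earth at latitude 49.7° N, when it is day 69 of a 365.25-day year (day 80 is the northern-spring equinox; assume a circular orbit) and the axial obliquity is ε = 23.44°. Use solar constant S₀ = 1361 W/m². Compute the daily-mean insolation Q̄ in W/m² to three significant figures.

Q̄ ≈ 242 W/m²

Solar longitude: λ_s = 360° × (69 − 80)/365.25 = -10.842°, i.e. -10.842° + 360° = 349.158°.
sin δ = sin 23.44° × sin 349.158° = -0.07482, so δ = -4.291°.
cos H₀ = −tan(+49.7°) tan(-4.291°) = 0.0885, H₀ = 1.4822 rad.
Bracket: H₀ sin φ sin δ + cos φ cos δ sin H₀ = 1.4822×0.76267×-0.07482 + 0.64679×0.99720×0.99608 = -0.084579 + 0.642451 = 0.557872.
Q̄ = (S₀/π) × [bracket] = (1361/π) × 0.557872 = 241.7 W/m².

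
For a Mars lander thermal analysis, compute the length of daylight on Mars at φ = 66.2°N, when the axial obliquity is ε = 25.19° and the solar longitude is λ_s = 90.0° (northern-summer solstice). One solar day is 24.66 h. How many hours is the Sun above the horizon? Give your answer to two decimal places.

Solar declination: sin δ = sin ε · sin λ_s = sin 25.19° × sin 90.0° = 0.42562, so δ = +25.190°.
Sunrise equation: cos H₀ = −tan φ · tan δ = -1.0664 ≤ −1, so the Sun never sets (polar day) and H₀ = π.
Daylight = 2H₀/(2π) × 24.66 h = (3.1416/π) × 24.66 = 24.66 h.

24.66 h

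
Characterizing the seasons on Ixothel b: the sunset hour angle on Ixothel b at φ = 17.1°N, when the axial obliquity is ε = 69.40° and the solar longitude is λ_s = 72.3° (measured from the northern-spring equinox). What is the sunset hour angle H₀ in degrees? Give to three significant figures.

Solar declination: sin δ = sin ε · sin λ_s = sin 69.40° × sin 72.3° = 0.89175, so δ = +63.094°.
cos H₀ = −tan φ · tan δ = −tan(+17.1°) × tan(+63.094°) = -0.6062, so H₀ = 2.2221 rad = 127.32°.

H₀ = 127°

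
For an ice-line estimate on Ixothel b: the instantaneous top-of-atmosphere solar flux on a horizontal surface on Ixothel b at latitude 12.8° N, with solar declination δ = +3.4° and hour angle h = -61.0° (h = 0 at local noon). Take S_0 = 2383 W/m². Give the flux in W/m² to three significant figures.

1.16e+03 W/m²

cos θ_z = sin ϕ sin δ + cos ϕ cos δ cos h = 0.013139 + 0.471930 = 0.485069.
Flux = S_0 · cos θ_z = 2383 × 0.485069 = 1156 W/m².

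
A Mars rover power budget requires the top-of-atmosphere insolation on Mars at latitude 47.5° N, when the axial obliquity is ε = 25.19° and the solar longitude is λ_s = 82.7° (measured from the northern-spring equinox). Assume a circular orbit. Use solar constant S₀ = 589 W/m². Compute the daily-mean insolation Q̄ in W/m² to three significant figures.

Solar declination: sin δ = sin ε · sin λ_s = sin 25.19° × sin 82.7° = 0.42217, so δ = +24.972°.
cos H₀ = −tan(+47.5°) tan(+24.972°) = -0.5082, H₀ = 2.1039 rad.
Bracket: H₀ sin φ sin δ + cos φ cos δ sin H₀ = 2.1039×0.73728×0.42217 + 0.67559×0.90652×0.86122 = 0.654855 + 0.527442 = 1.182297.
Q̄ = (S₀/π) × [bracket] = (589/π) × 1.182297 = 221.7 W/m².

Q̄ ≈ 222 W/m²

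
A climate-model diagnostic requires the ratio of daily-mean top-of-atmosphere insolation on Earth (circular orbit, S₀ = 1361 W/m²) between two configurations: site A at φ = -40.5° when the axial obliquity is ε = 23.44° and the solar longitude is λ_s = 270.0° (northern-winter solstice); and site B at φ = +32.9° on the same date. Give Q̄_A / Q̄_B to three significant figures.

— Configuration A (φ=-40.5°):
Solar declination: sin δ = sin ε · sin λ_s = sin 23.44° × sin 270.0° = -0.39779, so δ = -23.440°.
cos H₀ = −tan(-40.5°) tan(-23.440°) = -0.3703, H₀ = 1.9501 rad.
Bracket: H₀ sin φ sin δ + cos φ cos δ sin H₀ = 1.9501×-0.64945×-0.39779 + 0.76041×0.91748×0.92891 = 0.503798 + 0.648064 = 1.151862.
Q̄ = (S₀/π) × [bracket] = (1361/π) × 1.151862 = 499.01 W/m².
— Configuration B (φ=+32.9°):
cos H₀ = −tan(+32.9°) tan(-23.440°) = 0.2805, H₀ = 1.2865 rad.
Bracket: H₀ sin φ sin δ + cos φ cos δ sin H₀ = 1.2865×0.54317×-0.39779 + 0.83962×0.91748×0.95986 = -0.277971 + 0.739413 = 0.461442.
Q̄ = (S₀/π) × [bracket] = (1361/π) × 0.461442 = 199.91 W/m².
Ratio Q̄_A / Q̄_B = 499.01 / 199.91 = 2.496.

Q̄_A / Q̄_B ≈ 2.50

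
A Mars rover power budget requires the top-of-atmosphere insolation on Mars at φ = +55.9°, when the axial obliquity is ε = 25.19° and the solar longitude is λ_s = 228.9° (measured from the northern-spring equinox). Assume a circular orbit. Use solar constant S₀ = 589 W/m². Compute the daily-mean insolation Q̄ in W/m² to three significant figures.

Solar declination: sin δ = sin ε · sin λ_s = sin 25.19° × sin 228.9° = -0.32073, so δ = -18.707°.
cos H₀ = −tan(+55.9°) tan(-18.707°) = 0.5001, H₀ = 1.0470 rad.
Bracket: H₀ sin φ sin δ + cos φ cos δ sin H₀ = 1.0470×0.82806×-0.32073 + 0.56064×0.94717×0.86594 = -0.278066 + 0.459833 = 0.181767.
Q̄ = (S₀/π) × [bracket] = (589/π) × 0.181767 = 34.08 W/m².

Q̄ ≈ 34.1 W/m²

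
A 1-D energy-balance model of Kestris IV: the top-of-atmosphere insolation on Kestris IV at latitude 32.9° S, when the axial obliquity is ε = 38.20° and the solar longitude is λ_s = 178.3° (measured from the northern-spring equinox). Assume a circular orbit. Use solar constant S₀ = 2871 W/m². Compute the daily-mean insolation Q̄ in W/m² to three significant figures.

Q̄ ≈ 753 W/m²

Solar declination: sin δ = sin ε · sin λ_s = sin 38.20° × sin 178.3° = 0.01835, so δ = +1.051°.
cos H₀ = −tan(-32.9°) tan(+1.051°) = 0.0119, H₀ = 1.5589 rad.
Bracket: H₀ sin φ sin δ + cos φ cos δ sin H₀ = 1.5589×-0.54317×0.01835 + 0.83962×0.99983×0.99993 = -0.015538 + 0.839419 = 0.823881.
Q̄ = (S₀/π) × [bracket] = (2871/π) × 0.823881 = 752.9 W/m².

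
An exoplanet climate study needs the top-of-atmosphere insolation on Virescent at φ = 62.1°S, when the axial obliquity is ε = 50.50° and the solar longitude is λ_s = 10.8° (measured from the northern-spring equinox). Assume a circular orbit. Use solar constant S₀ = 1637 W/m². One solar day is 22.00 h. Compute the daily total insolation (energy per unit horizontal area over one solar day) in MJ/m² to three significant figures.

Solar declination: sin δ = sin ε · sin λ_s = sin 50.50° × sin 10.8° = 0.14459, so δ = +8.313°.
cos H₀ = −tan(-62.1°) tan(+8.313°) = 0.2760, H₀ = 1.2912 rad.
Bracket: H₀ sin φ sin δ + cos φ cos δ sin H₀ = 1.2912×-0.88377×0.14459 + 0.46793×0.98949×0.96116 = -0.164995 + 0.445029 = 0.280034.
Q̄ = (S₀/π) × [bracket] = (1637/π) × 0.280034 = 145.92 W/m².
Daily total = Q̄ × 22.00 h × 3600 s/h = 145.92 × 22.00 × 3600 / 10⁶ = 11.56 MJ/m².

11.6 MJ/m²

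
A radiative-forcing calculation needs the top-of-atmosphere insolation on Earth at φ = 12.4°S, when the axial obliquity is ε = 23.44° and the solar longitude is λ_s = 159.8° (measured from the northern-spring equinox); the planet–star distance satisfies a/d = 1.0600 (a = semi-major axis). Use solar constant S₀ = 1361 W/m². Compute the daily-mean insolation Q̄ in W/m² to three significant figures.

Solar declination: sin δ = sin ε · sin λ_s = sin 23.44° × sin 159.8° = 0.13736, so δ = +7.895°.
cos H₀ = −tan(-12.4°) tan(+7.895°) = 0.0305, H₀ = 1.5403 rad.
Bracket: H₀ sin φ sin δ + cos φ cos δ sin H₀ = 1.5403×-0.21474×0.13736 + 0.97667×0.99052×0.99954 = -0.045434 + 0.966966 = 0.921532.
Inverse-square distance factor (a/d)² = 1.0600² = 1.123600.
Q̄ = (S₀/π) × 1.123600 × [bracket] = (1361/π) × 1.123600 × 0.921532 = 448.6 W/m².

Q̄ ≈ 449 W/m²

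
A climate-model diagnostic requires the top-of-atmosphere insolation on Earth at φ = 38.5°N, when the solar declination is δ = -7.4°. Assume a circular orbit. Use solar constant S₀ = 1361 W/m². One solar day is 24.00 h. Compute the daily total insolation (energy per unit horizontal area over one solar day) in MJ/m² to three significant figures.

24.5 MJ/m²

cos H₀ = −tan(+38.5°) tan(-7.400°) = 0.1033, H₀ = 1.4673 rad.
Bracket: H₀ sin φ sin δ + cos φ cos δ sin H₀ = 1.4673×0.62251×-0.12880 + 0.78261×0.99167×0.99465 = -0.117647 + 0.771939 = 0.654292.
Q̄ = (S₀/π) × [bracket] = (1361/π) × 0.654292 = 283.45 W/m².
Daily total = Q̄ × 24.00 h × 3600 s/h = 283.45 × 24.00 × 3600 / 10⁶ = 24.49 MJ/m².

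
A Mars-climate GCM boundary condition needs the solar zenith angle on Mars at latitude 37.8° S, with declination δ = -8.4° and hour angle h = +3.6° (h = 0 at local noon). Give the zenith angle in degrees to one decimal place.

θ_z = 29.6°

cos θ_z = sin φ sin δ + cos φ cos δ cos h = 0.089535 + 0.780136 = 0.869671.
θ_z = arccos(0.869671) = 29.6°.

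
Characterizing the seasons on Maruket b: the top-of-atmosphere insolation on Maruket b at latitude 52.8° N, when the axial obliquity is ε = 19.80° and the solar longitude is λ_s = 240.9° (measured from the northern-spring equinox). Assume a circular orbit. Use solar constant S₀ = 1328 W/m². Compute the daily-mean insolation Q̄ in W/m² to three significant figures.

Q̄ ≈ 108 W/m²

Solar declination: sin δ = sin ε · sin λ_s = sin 19.80° × sin 240.9° = -0.29598, so δ = -17.216°.
cos H₀ = −tan(+52.8°) tan(-17.216°) = 0.4082, H₀ = 1.1503 rad.
Bracket: H₀ sin φ sin δ + cos φ cos δ sin H₀ = 1.1503×0.79653×-0.29598 + 0.60460×0.95519×0.91288 = -0.271191 + 0.527195 = 0.256004.
Q̄ = (S₀/π) × [bracket] = (1328/π) × 0.256004 = 108.2 W/m².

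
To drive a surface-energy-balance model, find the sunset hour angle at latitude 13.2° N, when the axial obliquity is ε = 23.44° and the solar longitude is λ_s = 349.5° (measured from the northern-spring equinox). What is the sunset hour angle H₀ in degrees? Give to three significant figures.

H₀ = 89.0°

Solar declination: sin δ = sin ε · sin λ_s = sin 23.44° × sin 349.5° = -0.07249, so δ = -4.157°.
cos H₀ = −tan φ · tan δ = −tan(+13.2°) × tan(-4.157°) = 0.0170, so H₀ = 1.5537 rad = 89.02°.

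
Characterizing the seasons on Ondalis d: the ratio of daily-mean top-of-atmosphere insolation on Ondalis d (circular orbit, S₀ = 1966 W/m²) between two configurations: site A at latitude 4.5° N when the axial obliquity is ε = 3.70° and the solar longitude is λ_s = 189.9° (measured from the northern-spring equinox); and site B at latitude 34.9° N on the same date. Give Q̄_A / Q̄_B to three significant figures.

— Configuration A (φ=+4.5°):
Solar declination: sin δ = sin ε · sin λ_s = sin 3.70° × sin 189.9° = -0.01109, so δ = -0.636°.
cos H₀ = −tan(+4.5°) tan(-0.636°) = 0.0009, H₀ = 1.5699 rad.
Bracket: H₀ sin φ sin δ + cos φ cos δ sin H₀ = 1.5699×0.07846×-0.01109 + 0.99692×0.99994×1.00000 = -0.001366 + 0.996860 = 0.995494.
Q̄ = (S₀/π) × [bracket] = (1966/π) × 0.995494 = 622.98 W/m².
— Configuration B (φ=+34.9°):
cos H₀ = −tan(+34.9°) tan(-0.636°) = 0.0077, H₀ = 1.5631 rad.
Bracket: H₀ sin φ sin δ + cos φ cos δ sin H₀ = 1.5631×0.57215×-0.01109 + 0.82015×0.99994×0.99997 = -0.009918 + 0.820076 = 0.810158.
Q̄ = (S₀/π) × [bracket] = (1966/π) × 0.810158 = 506.99 W/m².
Ratio Q̄_A / Q̄_B = 622.98 / 506.99 = 1.229.

Q̄_A / Q̄_B ≈ 1.23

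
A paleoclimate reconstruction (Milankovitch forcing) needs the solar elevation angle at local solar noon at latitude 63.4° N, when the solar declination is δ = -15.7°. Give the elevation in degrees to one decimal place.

At local noon the hour angle is zero, so the zenith angle equals |φ − δ| = |+63.4° − (-15.700°)| = 79.100°.
Elevation = 90° − 79.100° = 10.9°.

10.9°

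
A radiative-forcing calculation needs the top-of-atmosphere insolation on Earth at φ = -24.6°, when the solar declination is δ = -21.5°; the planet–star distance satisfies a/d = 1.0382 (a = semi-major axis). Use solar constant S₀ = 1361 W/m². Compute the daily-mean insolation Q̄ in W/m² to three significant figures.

Q̄ ≈ 513 W/m²

cos H₀ = −tan(-24.6°) tan(-21.500°) = -0.1803, H₀ = 1.7521 rad.
Bracket: H₀ sin φ sin δ + cos φ cos δ sin H₀ = 1.7521×-0.41628×-0.36650 + 0.90924×0.93042×0.98360 = 0.267312 + 0.832101 = 1.099413.
Inverse-square distance factor (a/d)² = 1.0382² = 1.077859.
Q̄ = (S₀/π) × 1.077859 × [bracket] = (1361/π) × 1.077859 × 1.099413 = 513.4 W/m².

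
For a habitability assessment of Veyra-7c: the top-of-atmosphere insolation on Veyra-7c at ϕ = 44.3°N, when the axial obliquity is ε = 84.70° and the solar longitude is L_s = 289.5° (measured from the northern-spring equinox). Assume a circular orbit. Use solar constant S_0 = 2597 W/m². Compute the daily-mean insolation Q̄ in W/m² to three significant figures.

Q̄ ≈ 0.00 W/m²

Solar declination: sin δ = sin ε · sin L_s = sin 84.70° × sin 289.5° = -0.93861, so δ = -69.820°.
cos h₀ = −tan(+44.3°) tan(-69.820°) = 2.6551 ≥ 1 ⇒ polar night, h₀ = 0 and Q̄ = 0.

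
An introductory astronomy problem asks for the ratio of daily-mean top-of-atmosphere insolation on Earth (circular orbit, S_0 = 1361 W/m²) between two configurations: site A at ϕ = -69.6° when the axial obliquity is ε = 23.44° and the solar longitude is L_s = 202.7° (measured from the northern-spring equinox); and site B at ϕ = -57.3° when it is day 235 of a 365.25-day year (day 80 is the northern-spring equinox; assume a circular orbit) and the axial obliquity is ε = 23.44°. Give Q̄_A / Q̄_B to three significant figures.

Q̄_A / Q̄_B ≈ 1.92

— Configuration A (ϕ=-69.6°):
Solar declination: sin δ = sin ε · sin L_s = sin 23.44° × sin 202.7° = -0.15351, so δ = -8.830°.
cos h₀ = −tan(-69.6°) tan(-8.830°) = -0.4177, h₀ = 2.0017 rad.
Bracket: h₀ sin ϕ sin δ + cos ϕ cos δ sin h₀ = 2.0017×-0.93728×-0.15351 + 0.34857×0.98815×0.90857 = 0.288008 + 0.312947 = 0.600955.
Q̄ = (S_0/π) × [bracket] = (1361/π) × 0.600955 = 260.35 W/m².
— Configuration B (ϕ=-57.3°):
Solar longitude: L_s = 360° × (235 − 80)/365.25 = 152.772°.
sin δ = sin 23.44° × sin 152.772° = 0.18200, so δ = +10.486°.
cos h₀ = −tan(-57.3°) tan(+10.486°) = 0.2883, h₀ = 1.2783 rad.
Bracket: h₀ sin ϕ sin δ + cos ϕ cos δ sin h₀ = 1.2783×-0.84151×0.18200 + 0.54024×0.98330×0.95754 = -0.195778 + 0.508662 = 0.312884.
Q̄ = (S_0/π) × [bracket] = (1361/π) × 0.312884 = 135.55 W/m².
Ratio Q̄_A / Q̄_B = 260.35 / 135.55 = 1.921.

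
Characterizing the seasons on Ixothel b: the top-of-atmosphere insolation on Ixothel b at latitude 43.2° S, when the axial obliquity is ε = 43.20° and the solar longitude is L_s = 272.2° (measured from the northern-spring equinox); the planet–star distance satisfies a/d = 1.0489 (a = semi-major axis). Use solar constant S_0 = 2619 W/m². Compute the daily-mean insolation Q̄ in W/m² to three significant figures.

Q̄ ≈ 1.37e+03 W/m²

Solar declination: sin δ = sin ε · sin L_s = sin 43.20° × sin 272.2° = -0.68404, so δ = -43.160°.
cos h₀ = −tan(-43.2°) tan(-43.160°) = -0.8806, h₀ = 2.6480 rad.
Bracket: h₀ sin ϕ sin δ + cos ϕ cos δ sin h₀ = 2.6480×-0.68455×-0.68404 + 0.72897×0.72944×0.47383 = 1.239951 + 0.251954 = 1.491905.
Inverse-square distance factor (a/d)² = 1.0489² = 1.100191.
Q̄ = (S_0/π) × 1.100191 × [bracket] = (2619/π) × 1.100191 × 1.491905 = 1368 W/m².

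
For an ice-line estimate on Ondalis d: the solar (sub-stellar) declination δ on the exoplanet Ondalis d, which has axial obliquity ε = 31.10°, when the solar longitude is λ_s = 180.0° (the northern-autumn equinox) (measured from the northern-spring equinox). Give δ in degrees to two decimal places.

sin δ = sin ε · sin λ_s = sin 31.10° × sin 180.0° = 0.000000.
δ = arcsin(0.000000) = +0.00°.

δ = +0.00°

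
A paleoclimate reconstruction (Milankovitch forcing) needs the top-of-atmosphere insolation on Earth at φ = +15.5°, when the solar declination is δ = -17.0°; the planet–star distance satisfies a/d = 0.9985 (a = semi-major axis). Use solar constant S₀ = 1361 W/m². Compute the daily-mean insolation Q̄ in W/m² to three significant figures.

Q̄ ≈ 346 W/m²

cos H₀ = −tan(+15.5°) tan(-17.000°) = 0.0848, H₀ = 1.4859 rad.
Bracket: H₀ sin φ sin δ + cos φ cos δ sin H₀ = 1.4859×0.26724×-0.29237 + 0.96363×0.95630×0.99640 = -0.116098 + 0.918202 = 0.802104.
Inverse-square distance factor (a/d)² = 0.9985² = 0.997002.
Q̄ = (S₀/π) × 0.997002 × [bracket] = (1361/π) × 0.997002 × 0.802104 = 346.4 W/m².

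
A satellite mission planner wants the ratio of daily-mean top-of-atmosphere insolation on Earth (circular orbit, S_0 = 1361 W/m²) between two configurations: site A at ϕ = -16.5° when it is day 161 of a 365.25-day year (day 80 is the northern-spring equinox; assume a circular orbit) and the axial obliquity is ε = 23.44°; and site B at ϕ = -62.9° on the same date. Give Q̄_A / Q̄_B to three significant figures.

Q̄_A / Q̄_B ≈ 25.9

— Configuration A (ϕ=-16.5°):
Solar longitude: L_s = 360° × (161 − 80)/365.25 = 79.836°.
sin δ = sin 23.44° × sin 79.836° = 0.39155, so δ = +23.051°.
cos h₀ = −tan(-16.5°) tan(+23.051°) = 0.1260, h₀ = 1.4444 rad.
Bracket: h₀ sin ϕ sin δ + cos ϕ cos δ sin h₀ = 1.4444×-0.28402×0.39155 + 0.95882×0.92016×0.99202 = -0.160629 + 0.875227 = 0.714598.
Q̄ = (S_0/π) × [bracket] = (1361/π) × 0.714598 = 309.58 W/m².
— Configuration B (ϕ=-62.9°):
cos h₀ = −tan(-62.9°) tan(+23.051°) = 0.8315, h₀ = 0.5889 rad.
Bracket: h₀ sin ϕ sin δ + cos ϕ cos δ sin h₀ = 0.5889×-0.89021×0.39155 + 0.45554×0.92016×0.55547 = -0.205268 + 0.232836 = 0.027568.
Q̄ = (S_0/π) × [bracket] = (1361/π) × 0.027568 = 11.943 W/m².
Ratio Q̄_A / Q̄_B = 309.58 / 11.943 = 25.92.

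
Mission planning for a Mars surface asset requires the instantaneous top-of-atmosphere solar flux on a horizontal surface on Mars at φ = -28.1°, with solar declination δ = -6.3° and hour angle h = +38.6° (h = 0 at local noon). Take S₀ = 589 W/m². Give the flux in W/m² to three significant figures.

cos θ_z = sin φ sin δ + cos φ cos δ cos h = 0.051686 + 0.685237 = 0.736923.
Flux = S₀ · cos θ_z = 589 × 0.736923 = 434.0 W/m².

434 W/m²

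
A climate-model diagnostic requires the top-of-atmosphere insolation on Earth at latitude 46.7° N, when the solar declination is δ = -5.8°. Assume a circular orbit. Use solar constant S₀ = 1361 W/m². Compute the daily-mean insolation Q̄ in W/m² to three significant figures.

Q̄ ≈ 247 W/m²

cos H₀ = −tan(+46.7°) tan(-5.800°) = 0.1078, H₀ = 1.4628 rad.
Bracket: H₀ sin φ sin δ + cos φ cos δ sin H₀ = 1.4628×0.72777×-0.10106 + 0.68582×0.99488×0.99417 = -0.107587 + 0.678331 = 0.570744.
Q̄ = (S₀/π) × [bracket] = (1361/π) × 0.570744 = 247.3 W/m².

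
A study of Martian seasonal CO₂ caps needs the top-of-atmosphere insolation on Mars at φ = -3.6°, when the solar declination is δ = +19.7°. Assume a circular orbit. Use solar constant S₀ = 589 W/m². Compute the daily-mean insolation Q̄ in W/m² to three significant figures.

Q̄ ≈ 170 W/m²

cos H₀ = −tan(-3.6°) tan(+19.700°) = 0.0225, H₀ = 1.5483 rad.
Bracket: H₀ sin φ sin δ + cos φ cos δ sin H₀ = 1.5483×-0.06279×0.33710 + 0.99803×0.94147×0.99975 = -0.032772 + 0.939380 = 0.906608.
Q̄ = (S₀/π) × [bracket] = (589/π) × 0.906608 = 170.0 W/m².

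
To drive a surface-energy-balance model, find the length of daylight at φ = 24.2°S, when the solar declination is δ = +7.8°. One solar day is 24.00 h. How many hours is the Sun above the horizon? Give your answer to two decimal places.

11.53 h

cos H₀ = −tan φ · tan δ = −tan(-24.2°) × tan(+7.800°) = 0.0616, so H₀ = 1.5092 rad = 86.47°.
Daylight = 2H₀/(2π) × 24.00 h = (1.5092/π) × 24.00 = 11.53 h.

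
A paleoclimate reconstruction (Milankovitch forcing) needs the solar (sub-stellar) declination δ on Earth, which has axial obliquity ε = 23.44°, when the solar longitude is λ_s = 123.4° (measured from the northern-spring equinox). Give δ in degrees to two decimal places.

δ = +19.40°

sin δ = sin ε · sin λ_s = sin 23.44° × sin 123.4° = 0.332093.
δ = arcsin(0.332093) = +19.40°.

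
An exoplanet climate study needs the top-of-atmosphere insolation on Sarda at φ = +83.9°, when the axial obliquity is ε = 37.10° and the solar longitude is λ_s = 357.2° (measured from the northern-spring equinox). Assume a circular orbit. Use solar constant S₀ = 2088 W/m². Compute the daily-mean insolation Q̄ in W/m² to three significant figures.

Solar declination: sin δ = sin ε · sin λ_s = sin 37.10° × sin 357.2° = -0.02947, so δ = -1.689°.
cos H₀ = −tan(+83.9°) tan(-1.689°) = 0.2758, H₀ = 1.2913 rad.
Bracket: H₀ sin φ sin δ + cos φ cos δ sin H₀ = 1.2913×0.99434×-0.02947 + 0.10626×0.99957×0.96120 = -0.037839 + 0.102093 = 0.064254.
Q̄ = (S₀/π) × [bracket] = (2088/π) × 0.064254 = 42.71 W/m².

Q̄ ≈ 42.7 W/m²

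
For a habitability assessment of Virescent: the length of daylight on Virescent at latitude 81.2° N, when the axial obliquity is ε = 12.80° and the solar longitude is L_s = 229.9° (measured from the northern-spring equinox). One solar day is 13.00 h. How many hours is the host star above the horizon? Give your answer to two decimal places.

0.00 h

Solar declination: sin δ = sin ε · sin L_s = sin 12.80° × sin 229.9° = -0.16947, so δ = -9.757°.
cos h₀ = −tan ϕ · tan δ = 1.1108 ≥ 1, so the host star never rises (polar night) and h₀ = 0.
Daylight = 2h₀/(2π) × 13.00 h = (0.0000/π) × 13.00 = 0.00 h.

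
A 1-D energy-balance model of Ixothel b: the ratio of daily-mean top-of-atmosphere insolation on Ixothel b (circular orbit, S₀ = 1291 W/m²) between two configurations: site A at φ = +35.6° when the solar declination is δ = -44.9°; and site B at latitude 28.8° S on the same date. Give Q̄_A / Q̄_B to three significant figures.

Q̄_A / Q̄_B ≈ 0.0676

— Configuration A (φ=+35.6°):
cos H₀ = −tan(+35.6°) tan(-44.900°) = 0.7134, H₀ = 0.7764 rad.
Bracket: H₀ sin φ sin δ + cos φ cos δ sin H₀ = 0.7764×0.58212×-0.70587 + 0.81310×0.70834×0.70072 = -0.319024 + 0.403581 = 0.084557.
Q̄ = (S₀/π) × [bracket] = (1291/π) × 0.084557 = 34.748 W/m².
— Configuration B (φ=-28.8°):
cos H₀ = −tan(-28.8°) tan(-44.900°) = -0.5478, H₀ = 2.1506 rad.
Bracket: H₀ sin φ sin δ + cos φ cos δ sin H₀ = 2.1506×-0.48175×-0.70587 + 0.87631×0.70834×0.83658 = 0.731318 + 0.519286 = 1.250604.
Q̄ = (S₀/π) × [bracket] = (1291/π) × 1.250604 = 513.92 W/m².
Ratio Q̄_A / Q̄_B = 34.748 / 513.92 = 0.06761.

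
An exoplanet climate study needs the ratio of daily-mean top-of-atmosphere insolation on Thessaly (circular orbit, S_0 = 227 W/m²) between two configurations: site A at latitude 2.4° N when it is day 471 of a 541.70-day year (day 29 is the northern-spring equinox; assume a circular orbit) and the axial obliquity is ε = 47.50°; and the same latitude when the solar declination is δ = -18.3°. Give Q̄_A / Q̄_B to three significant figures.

Q̄_A / Q̄_B ≈ 0.747

— Configuration A (ϕ=+2.4°):
Solar longitude: L_s = 360° × (471 − 29)/541.70 = 293.742°.
sin δ = sin 47.50° × sin 293.742° = -0.67488, so δ = -42.445°.
cos h₀ = −tan(+2.4°) tan(-42.445°) = 0.0383, h₀ = 1.5325 rad.
Bracket: h₀ sin ϕ sin δ + cos ϕ cos δ sin h₀ = 1.5325×0.04188×-0.67488 + 0.99912×0.73793×0.99927 = -0.043315 + 0.736742 = 0.693427.
Q̄ = (S_0/π) × [bracket] = (227/π) × 0.693427 = 50.104 W/m².
— Configuration B (ϕ=+2.4°):
cos h₀ = −tan(+2.4°) tan(-18.300°) = 0.0139, h₀ = 1.5569 rad.
Bracket: h₀ sin ϕ sin δ + cos ϕ cos δ sin h₀ = 1.5569×0.04188×-0.31399 + 0.99912×0.94943×0.99990 = -0.020473 + 0.948500 = 0.928027.
Q̄ = (S_0/π) × [bracket] = (227/π) × 0.928027 = 67.056 W/m².
Ratio Q̄_A / Q̄_B = 50.104 / 67.056 = 0.7472.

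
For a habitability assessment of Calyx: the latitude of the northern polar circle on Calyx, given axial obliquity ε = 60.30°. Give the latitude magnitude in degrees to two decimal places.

The polar circle is the lowest latitude that experiences at least one full rotation of continuous daylight at the northern-summer solstice; it lies at |φ| = 90° − ε = 90° − 60.30° = 29.70°.

29.70°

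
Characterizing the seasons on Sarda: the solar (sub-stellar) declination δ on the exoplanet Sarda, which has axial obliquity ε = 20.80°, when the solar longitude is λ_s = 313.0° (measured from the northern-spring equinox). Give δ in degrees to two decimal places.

sin δ = sin ε · sin λ_s = sin 20.80° × sin 313.0° = -0.259709.
δ = arcsin(-0.259709) = -15.05°.

δ = -15.05°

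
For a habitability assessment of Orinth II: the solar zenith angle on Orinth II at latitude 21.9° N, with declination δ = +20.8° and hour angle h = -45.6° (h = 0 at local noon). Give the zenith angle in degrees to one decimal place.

θ_z = 42.3°

cos θ_z = sin φ sin δ + cos φ cos δ cos h = 0.132451 + 0.606864 = 0.739315.
θ_z = arccos(0.739315) = 42.3°.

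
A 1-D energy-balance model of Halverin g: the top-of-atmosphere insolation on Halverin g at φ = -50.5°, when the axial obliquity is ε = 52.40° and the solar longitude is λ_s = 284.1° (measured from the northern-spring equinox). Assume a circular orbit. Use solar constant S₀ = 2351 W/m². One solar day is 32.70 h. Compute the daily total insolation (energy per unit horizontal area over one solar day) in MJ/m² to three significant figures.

164 MJ/m²

Solar declination: sin δ = sin ε · sin λ_s = sin 52.40° × sin 284.1° = -0.76842, so δ = -50.212°.
cos H₀ = −tan(-50.5°) tan(-50.212°) = -1.4566 ≤ −1 ⇒ polar day, H₀ = π.
Bracket: H₀ sin φ sin δ + cos φ cos δ sin H₀ = 3.1416×-0.77162×-0.76842 + 0.63608×0.63995×0.00000 = 1.862743 + 0.000000 = 1.862743.
Q̄ = (S₀/π) × [bracket] = (2351/π) × 1.862743 = 1394.0 W/m².
Daily total = Q̄ × 32.70 h × 3600 s/h = 1394.0 × 32.70 × 3600 / 10⁶ = 164.1 MJ/m².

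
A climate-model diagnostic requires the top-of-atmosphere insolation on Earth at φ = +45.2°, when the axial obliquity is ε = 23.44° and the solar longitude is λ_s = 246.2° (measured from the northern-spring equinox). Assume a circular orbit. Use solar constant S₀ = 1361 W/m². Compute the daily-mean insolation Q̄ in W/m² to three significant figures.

Q̄ ≈ 131 W/m²

Solar declination: sin δ = sin ε · sin λ_s = sin 23.44° × sin 246.2° = -0.36396, so δ = -21.344°.
cos H₀ = −tan(+45.2°) tan(-21.344°) = 0.3935, H₀ = 1.1664 rad.
Bracket: H₀ sin φ sin δ + cos φ cos δ sin H₀ = 1.1664×0.70957×-0.36396 + 0.70463×0.93141×0.91933 = -0.301229 + 0.603356 = 0.302127.
Q̄ = (S₀/π) × [bracket] = (1361/π) × 0.302127 = 130.9 W/m².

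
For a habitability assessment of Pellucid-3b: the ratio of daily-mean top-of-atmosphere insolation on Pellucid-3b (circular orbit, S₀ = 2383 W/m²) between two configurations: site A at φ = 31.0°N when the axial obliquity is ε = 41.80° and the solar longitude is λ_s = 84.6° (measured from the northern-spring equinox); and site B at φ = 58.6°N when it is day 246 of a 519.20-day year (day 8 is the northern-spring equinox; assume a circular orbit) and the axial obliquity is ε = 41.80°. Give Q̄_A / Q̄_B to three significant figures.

Q̄_A / Q̄_B ≈ 1.66

— Configuration A (φ=+31.0°):
Solar declination: sin δ = sin ε · sin λ_s = sin 41.80° × sin 84.6° = 0.66357, so δ = +41.573°.
cos H₀ = −tan(+31.0°) tan(+41.573°) = -0.5330, H₀ = 2.1329 rad.
Bracket: H₀ sin φ sin δ + cos φ cos δ sin H₀ = 2.1329×0.51504×0.66357 + 0.85717×0.74811×0.84614 = 0.728951 + 0.542594 = 1.271545.
Q̄ = (S₀/π) × [bracket] = (2383/π) × 1.271545 = 964.51 W/m².
— Configuration B (φ=+58.6°):
Solar longitude: λ_s = 360° × (246 − 8)/519.20 = 165.023°.
sin δ = sin 41.80° × sin 165.023° = 0.17225, so δ = +9.919°.
cos H₀ = −tan(+58.6°) tan(+9.919°) = -0.2865, H₀ = 1.8613 rad.
Bracket: H₀ sin φ sin δ + cos φ cos δ sin H₀ = 1.8613×0.85355×0.17225 + 0.52101×0.98505×0.95809 = 0.273656 + 0.491712 = 0.765368.
Q̄ = (S₀/π) × [bracket] = (2383/π) × 0.765368 = 580.56 W/m².
Ratio Q̄_A / Q̄_B = 964.51 / 580.56 = 1.661.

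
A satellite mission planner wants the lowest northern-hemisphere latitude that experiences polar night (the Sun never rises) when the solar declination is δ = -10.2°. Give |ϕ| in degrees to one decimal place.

|ϕ| = 79.8°

Polar night requires cos h₀ = −tan ϕ tan δ ≥ 1, i.e. tan ϕ tan δ ≤ −1.
The boundary is |tan ϕ| · |tan δ| = 1, so |ϕ| = 90° − |δ| = 90° − 10.2° = 79.8° in the northern hemisphere.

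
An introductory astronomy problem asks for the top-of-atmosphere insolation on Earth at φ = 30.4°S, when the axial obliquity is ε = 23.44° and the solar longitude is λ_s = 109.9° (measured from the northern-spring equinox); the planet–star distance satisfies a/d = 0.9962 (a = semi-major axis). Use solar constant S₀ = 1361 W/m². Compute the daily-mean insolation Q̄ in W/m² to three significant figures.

Q̄ ≈ 226 W/m²

Solar declination: sin δ = sin ε · sin λ_s = sin 23.44° × sin 109.9° = 0.37404, so δ = +21.965°.
cos H₀ = −tan(-30.4°) tan(+21.965°) = 0.2366, H₀ = 1.3319 rad.
Bracket: H₀ sin φ sin δ + cos φ cos δ sin H₀ = 1.3319×-0.50603×0.37404 + 0.86251×0.92741×0.97160 = -0.252096 + 0.777183 = 0.525087.
Inverse-square distance factor (a/d)² = 0.9962² = 0.992414.
Q̄ = (S₀/π) × 0.992414 × [bracket] = (1361/π) × 0.992414 × 0.525087 = 225.8 W/m².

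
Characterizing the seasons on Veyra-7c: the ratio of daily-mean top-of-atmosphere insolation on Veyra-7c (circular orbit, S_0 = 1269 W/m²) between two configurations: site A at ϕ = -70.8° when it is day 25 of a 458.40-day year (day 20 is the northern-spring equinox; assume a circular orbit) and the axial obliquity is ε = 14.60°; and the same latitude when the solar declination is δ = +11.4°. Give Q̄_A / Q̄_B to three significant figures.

— Configuration A (ϕ=-70.8°):
Solar longitude: L_s = 360° × (25 − 20)/458.40 = 3.927°.
sin δ = sin 14.60° × sin 3.927° = 0.01726, so δ = +0.989°.
cos h₀ = −tan(-70.8°) tan(+0.989°) = 0.0496, h₀ = 1.5212 rad.
Bracket: h₀ sin ϕ sin δ + cos ϕ cos δ sin h₀ = 1.5212×-0.94438×0.01726 + 0.32887×0.99985×0.99877 = -0.024796 + 0.328416 = 0.303620.
Q̄ = (S_0/π) × [bracket] = (1269/π) × 0.303620 = 122.64 W/m².
— Configuration B (ϕ=-70.8°):
cos h₀ = −tan(-70.8°) tan(+11.400°) = 0.5790, h₀ = 0.9533 rad.
Bracket: h₀ sin ϕ sin δ + cos ϕ cos δ sin h₀ = 0.9533×-0.94438×0.19766 + 0.32887×0.98027×0.81531 = -0.177949 + 0.262841 = 0.084892.
Q̄ = (S_0/π) × [bracket] = (1269/π) × 0.084892 = 34.291 W/m².
Ratio Q̄_A / Q̄_B = 122.64 / 34.291 = 3.576.

Q̄_A / Q̄_B ≈ 3.58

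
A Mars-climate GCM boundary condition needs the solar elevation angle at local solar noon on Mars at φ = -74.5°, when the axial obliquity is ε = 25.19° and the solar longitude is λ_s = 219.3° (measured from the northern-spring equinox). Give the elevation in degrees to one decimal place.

Solar declination: sin δ = sin ε · sin λ_s = sin 25.19° × sin 219.3° = -0.26958, so δ = -15.639°.
At local noon the hour angle is zero, so the zenith angle equals |φ − δ| = |-74.5° − (-15.639°)| = 58.861°.
Elevation = 90° − 58.861° = 31.1°.

31.1°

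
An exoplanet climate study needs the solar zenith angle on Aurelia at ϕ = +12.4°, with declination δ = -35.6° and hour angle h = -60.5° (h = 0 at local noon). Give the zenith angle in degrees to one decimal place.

cos θ_z = sin ϕ sin δ + cos ϕ cos δ cos h = -0.125002 + 0.391050 = 0.266048.
θ_z = arccos(0.266048) = 74.6°.

θ_z = 74.6°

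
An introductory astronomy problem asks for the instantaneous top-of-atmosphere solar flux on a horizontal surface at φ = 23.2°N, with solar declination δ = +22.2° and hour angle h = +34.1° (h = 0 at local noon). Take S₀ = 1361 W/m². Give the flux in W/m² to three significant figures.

cos θ_z = sin φ sin δ + cos φ cos δ cos h = 0.148847 + 0.704680 = 0.853527.
Flux = S₀ · cos θ_z = 1361 × 0.853527 = 1162 W/m².

1.16e+03 W/m²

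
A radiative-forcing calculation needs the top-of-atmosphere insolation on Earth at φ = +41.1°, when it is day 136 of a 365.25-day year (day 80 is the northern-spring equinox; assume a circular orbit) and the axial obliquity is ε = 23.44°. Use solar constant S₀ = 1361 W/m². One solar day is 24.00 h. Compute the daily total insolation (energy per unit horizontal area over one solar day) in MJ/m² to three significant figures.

40.5 MJ/m²

Solar longitude: λ_s = 360° × (136 − 80)/365.25 = 55.195°.
sin δ = sin 23.44° × sin 55.195° = 0.32662, so δ = +19.064°.
cos H₀ = −tan(+41.1°) tan(+19.064°) = -0.3015, H₀ = 1.8770 rad.
Bracket: H₀ sin φ sin δ + cos φ cos δ sin H₀ = 1.8770×0.65738×0.32662 + 0.75356×0.94515×0.95348 = 0.403017 + 0.679094 = 1.082111.
Q̄ = (S₀/π) × [bracket] = (1361/π) × 1.082111 = 468.79 W/m².
Daily total = Q̄ × 24.00 h × 3600 s/h = 468.79 × 24.00 × 3600 / 10⁶ = 40.50 MJ/m².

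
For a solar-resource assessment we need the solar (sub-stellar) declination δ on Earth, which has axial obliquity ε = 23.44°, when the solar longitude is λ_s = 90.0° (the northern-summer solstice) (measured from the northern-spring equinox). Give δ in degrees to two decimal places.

δ = +23.44°

sin δ = sin ε · sin λ_s = sin 23.44° × sin 90.0° = 0.397789.
δ = arcsin(0.397789) = +23.44°.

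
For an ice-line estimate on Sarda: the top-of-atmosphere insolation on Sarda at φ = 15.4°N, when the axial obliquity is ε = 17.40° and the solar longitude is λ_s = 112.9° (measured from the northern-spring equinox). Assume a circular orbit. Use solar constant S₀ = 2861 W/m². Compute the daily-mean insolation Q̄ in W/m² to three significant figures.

Solar declination: sin δ = sin ε · sin λ_s = sin 17.40° × sin 112.9° = 0.27547, so δ = +15.990°.
cos H₀ = −tan(+15.4°) tan(+15.990°) = -0.0789, H₀ = 1.6498 rad.
Bracket: H₀ sin φ sin δ + cos φ cos δ sin H₀ = 1.6498×0.26556×0.27547 + 0.96410×0.96131×0.99688 = 0.120689 + 0.923907 = 1.044596.
Q̄ = (S₀/π) × [bracket] = (2861/π) × 1.044596 = 951.3 W/m².

Q̄ ≈ 951 W/m²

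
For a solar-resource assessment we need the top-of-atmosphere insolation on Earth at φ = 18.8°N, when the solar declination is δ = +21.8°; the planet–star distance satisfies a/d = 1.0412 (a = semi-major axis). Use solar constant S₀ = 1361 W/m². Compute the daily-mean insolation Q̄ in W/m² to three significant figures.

cos H₀ = −tan(+18.8°) tan(+21.800°) = -0.1362, H₀ = 1.7074 rad.
Bracket: H₀ sin φ sin δ + cos φ cos δ sin H₀ = 1.7074×0.32227×0.37137 + 0.94665×0.92849×0.99069 = 0.204344 + 0.870772 = 1.075116.
Inverse-square distance factor (a/d)² = 1.0412² = 1.084097.
Q̄ = (S₀/π) × 1.084097 × [bracket] = (1361/π) × 1.084097 × 1.075116 = 504.9 W/m².

Q̄ ≈ 505 W/m²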